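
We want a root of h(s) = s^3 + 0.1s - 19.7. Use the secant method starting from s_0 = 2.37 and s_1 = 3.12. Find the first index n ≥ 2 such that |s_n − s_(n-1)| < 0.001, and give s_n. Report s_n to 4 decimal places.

h(2.37) = -6.150947, h(3.12) = 10.983328
s_2 = 3.120000 − 10.983328·(0.750000)/(17.134275) = 2.639239;  |Δ| = 0.480761
h(2.639239) = -1.052245
s_3 = 2.639239 − (-1.052245)·(-0.480761)/(-12.035573) = 2.681271;  |Δ| = 0.042032
h(2.681271) = -0.155648
s_4 = 2.681271 − (-0.155648)·(0.042032)/(0.896597) = 2.688567;  |Δ| = 0.007297
h(2.688567) = 0.002883
s_5 = 2.688567 − 0.002883·(0.007297)/(0.158531) = 2.688435;  |Δ| = 0.000133
|s_5 − s_4| = 0.000133 < 0.001

n = 5, s_n = 2.6884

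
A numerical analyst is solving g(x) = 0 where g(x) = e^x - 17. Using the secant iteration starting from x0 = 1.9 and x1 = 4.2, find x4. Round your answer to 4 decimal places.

2.9265

g(1.9) = -10.314106, g(4.2) = 49.686331
x2 = 4.200000 − 49.686331·(4.200000 − 1.900000) / (49.686331 − (-10.314106)) = 4.200000 − (114.278561)/(60.000437) = 2.295371
g(2.295371) = -7.071880
x3 = 2.295371 − (-7.071880)·(2.295371 − 4.200000) / (-7.071880 − 49.686331) = 2.295371 − (13.469306)/(-56.758211) = 2.532681
g(2.532681) = -4.412787
x4 = 2.532681 − (-4.412787)·(2.532681 − 2.295371) / (-4.412787 − (-7.071880)) = 2.532681 − (-1.047200)/(2.659092) = 2.926500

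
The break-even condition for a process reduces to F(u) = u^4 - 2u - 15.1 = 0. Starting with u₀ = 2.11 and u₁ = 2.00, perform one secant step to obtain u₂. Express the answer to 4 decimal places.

2.0947

F(2.11) = 0.501194, F(2.00) = -3.100000
u₂ = 2.000000 − (-3.100000)·(2.000000 − 2.110000) / (-3.100000 − 0.501194) = 2.000000 − (0.341000)/(-3.601194) = 2.094691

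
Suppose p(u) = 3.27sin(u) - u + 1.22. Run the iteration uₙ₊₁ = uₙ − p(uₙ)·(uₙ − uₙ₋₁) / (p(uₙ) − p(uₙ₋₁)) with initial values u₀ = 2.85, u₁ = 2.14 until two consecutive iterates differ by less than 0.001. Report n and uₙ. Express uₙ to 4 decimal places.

p(2.85) = -0.689947, p(2.14) = 1.834421
u₂ = 2.140000 − 1.834421·(-0.710000)/(2.524367) = 2.655947;  |Δ| = 0.515947
p(2.655947) = 0.090424
u₃ = 2.655947 − 0.090424·(0.515947)/(-1.743997) = 2.682698;  |Δ| = 0.026751
p(2.682698) = -0.014226
u₄ = 2.682698 − (-0.014226)·(0.026751)/(-0.104649) = 2.679061;  |Δ| = 0.003636
p(2.679061) = 0.000062
u₅ = 2.679061 − 0.000062·(-0.003636)/(0.014288) = 2.679077;  |Δ| = 0.000016
|u₅ − u₄| = 0.000016 < 0.001

n = 5, uₙ = 2.6791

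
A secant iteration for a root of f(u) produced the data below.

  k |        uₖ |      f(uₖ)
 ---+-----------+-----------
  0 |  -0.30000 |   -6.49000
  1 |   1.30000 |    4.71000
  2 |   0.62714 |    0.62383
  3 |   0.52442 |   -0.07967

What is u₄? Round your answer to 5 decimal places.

0.53605

u₄ = 0.52442 − (-0.07967)·(0.52442 − 0.62714) / (-0.07967 − 0.62383)
   = 0.52442 − (0.0081837)/(-0.7035000) = 0.5360528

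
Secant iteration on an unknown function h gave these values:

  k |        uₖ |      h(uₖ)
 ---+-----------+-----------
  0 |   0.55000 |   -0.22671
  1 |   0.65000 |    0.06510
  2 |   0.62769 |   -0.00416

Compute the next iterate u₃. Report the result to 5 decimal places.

0.62903

u₃ = 0.62769 − (-0.00416)·(0.62769 − 0.65000) / (-0.00416 − 0.06510)
   = 0.62769 − (0.0000928)/(-0.0692600) = 0.6290300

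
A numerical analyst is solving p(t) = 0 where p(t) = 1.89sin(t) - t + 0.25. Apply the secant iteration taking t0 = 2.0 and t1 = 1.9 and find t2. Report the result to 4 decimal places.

1.9815

p(2.0) = -0.031428, p(1.9) = 0.138507
t2 = 1.900000 − 0.138507·(1.900000 − 2.000000) / (0.138507 − (-0.031428)) = 1.900000 − (-0.013851)/(0.169935) = 1.981506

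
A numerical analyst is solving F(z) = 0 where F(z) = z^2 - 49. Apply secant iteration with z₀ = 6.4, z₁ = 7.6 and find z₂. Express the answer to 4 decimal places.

F(6.4) = -8.040000, F(7.6) = 8.760000
z₂ = 7.600000 − 8.760000·(7.600000 − 6.400000) / (8.760000 − (-8.040000)) = 7.600000 − (10.512000)/(16.800000) = 6.974286

6.9743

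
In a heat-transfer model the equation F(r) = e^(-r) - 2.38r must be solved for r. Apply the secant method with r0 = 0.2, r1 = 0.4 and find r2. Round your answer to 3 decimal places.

0.310

F(0.2) = 0.34273, F(0.4) = -0.28168
r2 = 0.40000 − (-0.28168)·(0.40000 − 0.20000) / (-0.28168 − 0.34273) = 0.40000 − (-0.05634)/(-0.62441) = 0.30978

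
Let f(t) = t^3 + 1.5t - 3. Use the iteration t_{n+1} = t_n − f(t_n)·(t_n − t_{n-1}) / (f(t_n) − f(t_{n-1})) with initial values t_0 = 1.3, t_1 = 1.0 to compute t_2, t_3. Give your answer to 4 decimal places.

f(1.3) = 1.147000, f(1.0) = -0.500000
t_2 = 1.000000 − (-0.500000)·(1.000000 − 1.300000) / (-0.500000 − 1.147000) = 1.000000 − (0.150000)/(-1.647000) = 1.091075
f(1.091075) = -0.064525
t_3 = 1.091075 − (-0.064525)·(1.091075 − 1.000000) / (-0.064525 − (-0.500000)) = 1.091075 − (-0.005877)/(0.435475) = 1.104569

1.0911, 1.1046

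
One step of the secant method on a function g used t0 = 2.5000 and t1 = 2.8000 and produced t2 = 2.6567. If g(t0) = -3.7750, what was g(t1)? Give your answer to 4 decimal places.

3.4522

The secant line through (2.5000, -3.7750) and (2.8000, g(t1)) crosses zero at t2 = 2.6567.
So (2.5000, -3.7750), (2.8000, g(t1)), (2.6567, 0) are collinear:
g(t1) = -3.7750 · (2.8000 − 2.6567) / (2.5000 − 2.6567) = -3.7750 · (0.143300)/(-0.156700) = 3.452186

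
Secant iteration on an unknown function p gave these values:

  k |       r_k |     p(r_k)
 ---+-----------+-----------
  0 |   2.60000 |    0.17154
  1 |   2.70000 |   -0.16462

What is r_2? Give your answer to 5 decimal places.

2.65103

r_2 = 2.70000 − (-0.16462)·(2.70000 − 2.60000) / (-0.16462 − 0.17154)
   = 2.70000 − (-0.0164620)/(-0.3361600) = 2.6510293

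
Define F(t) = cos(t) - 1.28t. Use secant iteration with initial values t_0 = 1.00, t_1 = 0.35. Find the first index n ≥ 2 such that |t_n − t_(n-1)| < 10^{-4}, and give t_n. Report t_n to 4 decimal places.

F(1.00) = -0.739698, F(0.35) = 0.491373
t_2 = 0.350000 − 0.491373·(-0.650000)/(1.231070) = 0.609443;  |Δ| = 0.259443
F(0.609443) = 0.039880
t_3 = 0.609443 − 0.039880·(0.259443)/(-0.451492) = 0.632359;  |Δ| = 0.022917
F(0.632359) = -0.002785
t_4 = 0.632359 − (-0.002785)·(0.022917)/(-0.042665) = 0.630864;  |Δ| = 0.001496
F(0.630864) = 0.000013
t_5 = 0.630864 − 0.000013·(-0.001496)/(0.002798) = 0.630871;  |Δ| = 0.000007
|t_5 − t_4| = 0.000007 < 10^{-4}

n = 5, t_n = 0.6309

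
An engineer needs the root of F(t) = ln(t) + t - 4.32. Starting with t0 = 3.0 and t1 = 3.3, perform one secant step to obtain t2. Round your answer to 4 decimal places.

3.1680

F(3.0) = -0.221388, F(3.3) = 0.173922
t2 = 3.300000 − 0.173922·(3.300000 − 3.000000) / (0.173922 − (-0.221388)) = 3.300000 − (0.052177)/(0.395310) = 3.168011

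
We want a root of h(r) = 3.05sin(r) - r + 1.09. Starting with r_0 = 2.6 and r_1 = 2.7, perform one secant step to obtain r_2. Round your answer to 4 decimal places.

h(2.6) = 0.062279, h(2.7) = -0.306491
r_2 = 2.700000 − (-0.306491)·(2.700000 − 2.600000) / (-0.306491 − 0.062279) = 2.700000 − (-0.030649)/(-0.368771) = 2.616888

2.6169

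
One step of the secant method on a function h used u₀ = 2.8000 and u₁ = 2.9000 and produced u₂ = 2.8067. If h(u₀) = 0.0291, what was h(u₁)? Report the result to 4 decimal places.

-0.4052

The secant line through (2.8000, 0.0291) and (2.9000, h(u₁)) crosses zero at u₂ = 2.8067.
So (2.8000, 0.0291), (2.9000, h(u₁)), (2.8067, 0) are collinear:
h(u₁) = 0.0291 · (2.9000 − 2.8067) / (2.8000 − 2.8067) = 0.0291 · (0.093300)/(-0.006700) = -0.405228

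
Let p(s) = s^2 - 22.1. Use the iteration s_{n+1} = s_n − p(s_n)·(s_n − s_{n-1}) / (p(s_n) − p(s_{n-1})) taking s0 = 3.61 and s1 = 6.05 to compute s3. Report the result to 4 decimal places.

4.6817

p(3.61) = -9.067900, p(6.05) = 14.502500
s2 = 6.050000 − 14.502500·(6.050000 − 3.610000) / (14.502500 − (-9.067900)) = 6.050000 − (35.386100)/(23.570400) = 4.548706
p(4.548706) = -1.409274
s3 = 4.548706 − (-1.409274)·(4.548706 − 6.050000) / (-1.409274 − 14.502500) = 4.548706 − (2.115734)/(-15.911774) = 4.681673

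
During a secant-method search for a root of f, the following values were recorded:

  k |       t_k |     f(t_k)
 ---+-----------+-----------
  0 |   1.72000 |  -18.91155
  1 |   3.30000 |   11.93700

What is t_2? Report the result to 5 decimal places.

t_2 = 3.30000 − 11.93700·(3.30000 − 1.72000) / (11.93700 − (-18.91155))
   = 3.30000 − (18.8604600)/(30.8485500) = 2.6886111

2.68861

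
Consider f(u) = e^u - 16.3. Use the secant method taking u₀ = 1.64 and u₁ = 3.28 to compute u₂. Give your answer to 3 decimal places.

f(1.64) = -11.14483, f(3.28) = 10.27577
u₂ = 3.28000 − 10.27577·(3.28000 − 1.64000) / (10.27577 − (-11.14483)) = 3.28000 − (16.85227)/(21.42060) = 2.49327

2.493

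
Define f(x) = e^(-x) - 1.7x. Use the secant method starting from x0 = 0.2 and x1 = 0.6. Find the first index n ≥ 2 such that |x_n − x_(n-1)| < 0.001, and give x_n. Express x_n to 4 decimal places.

f(0.2) = 0.478731, f(0.6) = -0.471188
x2 = 0.600000 − (-0.471188)·(0.400000)/(-0.949919) = 0.401588;  |Δ| = 0.198412
f(0.401588) = -0.013443
x3 = 0.401588 − (-0.013443)·(-0.198412)/(0.457745) = 0.395761;  |Δ| = 0.005827
f(0.395761) = 0.000374
x4 = 0.395761 − 0.000374·(-0.005827)/(0.013817) = 0.395919;  |Δ| = 0.000158
|x4 − x3| = 0.000158 < 0.001

n = 4, x_n = 0.3959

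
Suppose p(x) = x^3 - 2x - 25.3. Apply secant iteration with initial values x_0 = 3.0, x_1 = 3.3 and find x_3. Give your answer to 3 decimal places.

p(3.0) = -4.30000, p(3.3) = 4.03700
x_2 = 3.30000 − 4.03700·(3.30000 − 3.00000) / (4.03700 − (-4.30000)) = 3.30000 − (1.21110)/(8.33700) = 3.15473
p(3.15473) = -0.21252
x_3 = 3.15473 − (-0.21252)·(3.15473 − 3.30000) / (-0.21252 − 4.03700) = 3.15473 − (0.03087)/(-4.24952) = 3.16200

3.162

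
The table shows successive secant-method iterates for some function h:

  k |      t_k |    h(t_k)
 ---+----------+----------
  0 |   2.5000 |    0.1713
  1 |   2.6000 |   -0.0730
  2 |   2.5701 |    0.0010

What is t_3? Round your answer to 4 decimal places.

t_3 = 2.5701 − 0.0010·(2.5701 − 2.6000) / (0.0010 − (-0.0730))
   = 2.5701 − (-0.000030)/(0.074000) = 2.570504

2.5705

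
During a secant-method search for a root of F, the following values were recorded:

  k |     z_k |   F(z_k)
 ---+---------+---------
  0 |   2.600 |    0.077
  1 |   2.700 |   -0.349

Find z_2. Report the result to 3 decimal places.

z_2 = 2.700 − (-0.349)·(2.700 − 2.600) / (-0.349 − 0.077)
   = 2.700 − (-0.03490)/(-0.42600) = 2.61808

2.618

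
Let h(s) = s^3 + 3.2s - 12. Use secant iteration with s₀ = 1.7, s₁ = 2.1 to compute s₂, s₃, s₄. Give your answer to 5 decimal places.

1.81706, 1.82969, 1.83118

h(1.7) = -1.6470000, h(2.1) = 3.9810000
s₂ = 2.1000000 − 3.9810000·(2.1000000 − 1.7000000) / (3.9810000 − (-1.6470000)) = 2.1000000 − (1.5924000)/(5.6280000) = 1.8170576
h(1.8170576) = -0.1860401
s₃ = 1.8170576 − (-0.1860401)·(1.8170576 − 2.1000000) / (-0.1860401 − 3.9810000) = 1.8170576 − (0.0526386)/(-4.1670401) = 1.8296897
h(1.8296897) = -0.0196228
s₄ = 1.8296897 − (-0.0196228)·(1.8296897 − 1.8170576) / (-0.0196228 − (-0.1860401)) = 1.8296897 − (-0.0002479)/(0.1664172) = 1.8311792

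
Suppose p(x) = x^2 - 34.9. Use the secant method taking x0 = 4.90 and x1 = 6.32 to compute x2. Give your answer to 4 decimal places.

5.8706

p(4.90) = -10.890000, p(6.32) = 5.042400
x2 = 6.320000 − 5.042400·(6.320000 − 4.900000) / (5.042400 − (-10.890000)) = 6.320000 − (7.160208)/(15.932400) = 5.870588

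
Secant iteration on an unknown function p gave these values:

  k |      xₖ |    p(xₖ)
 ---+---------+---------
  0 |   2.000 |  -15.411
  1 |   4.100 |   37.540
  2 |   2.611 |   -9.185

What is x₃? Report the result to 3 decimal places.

2.904

x₃ = 2.611 − (-9.185)·(2.611 − 4.100) / (-9.185 − 37.540)
   = 2.611 − (13.67646)/(-46.72500) = 2.90370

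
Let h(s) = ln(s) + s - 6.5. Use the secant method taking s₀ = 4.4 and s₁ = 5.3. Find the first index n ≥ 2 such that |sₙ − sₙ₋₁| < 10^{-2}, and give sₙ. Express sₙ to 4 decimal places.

h(4.4) = -0.618395, h(5.3) = 0.467707
s₂ = 5.300000 − 0.467707·(0.900000)/(1.086102) = 4.912434;  |Δ| = 0.387566
h(4.912434) = 0.004204
s₃ = 4.912434 − 0.004204·(-0.387566)/(-0.463503) = 4.908919;  |Δ| = 0.003515
|s₃ − s₂| = 0.003515 < 10^{-2}

n = 3, sₙ = 4.9089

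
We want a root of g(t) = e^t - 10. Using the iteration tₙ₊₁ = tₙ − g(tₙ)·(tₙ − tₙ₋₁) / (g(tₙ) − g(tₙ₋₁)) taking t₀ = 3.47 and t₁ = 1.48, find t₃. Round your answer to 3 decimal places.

2.517

g(3.47) = 22.13674, g(1.48) = -5.60705
t₂ = 1.48000 − (-5.60705)·(1.48000 − 3.47000) / (-5.60705 − 22.13674) = 1.48000 − (11.15804)/(-27.74380) = 1.88218
g(1.88218) = -3.43218
t₃ = 1.88218 − (-3.43218)·(1.88218 − 1.48000) / (-3.43218 − (-5.60705)) = 1.88218 − (-1.38036)/(2.17487) = 2.51687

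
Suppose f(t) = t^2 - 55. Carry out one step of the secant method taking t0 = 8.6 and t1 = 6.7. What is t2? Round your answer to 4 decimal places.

f(8.6) = 18.960000, f(6.7) = -10.110000
t2 = 6.700000 − (-10.110000)·(6.700000 − 8.600000) / (-10.110000 − 18.960000) = 6.700000 − (19.209000)/(-29.070000) = 7.360784

7.3608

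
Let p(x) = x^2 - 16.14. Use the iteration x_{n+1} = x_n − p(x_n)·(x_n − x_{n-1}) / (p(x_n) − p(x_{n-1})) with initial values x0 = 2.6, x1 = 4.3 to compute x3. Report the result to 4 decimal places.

4.0155

p(2.6) = -9.380000, p(4.3) = 2.350000
x2 = 4.300000 − 2.350000·(4.300000 − 2.600000) / (2.350000 − (-9.380000)) = 4.300000 − (3.995000)/(11.730000) = 3.959420
p(3.959420) = -0.462991
x3 = 3.959420 − (-0.462991)·(3.959420 − 4.300000) / (-0.462991 − 2.350000) = 3.959420 − (0.157685)/(-2.812991) = 4.015476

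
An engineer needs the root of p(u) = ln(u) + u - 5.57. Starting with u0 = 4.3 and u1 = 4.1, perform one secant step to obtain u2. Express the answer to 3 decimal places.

4.148

p(4.3) = 0.18862, p(4.1) = -0.05901
u2 = 4.10000 − (-0.05901)·(4.10000 − 4.30000) / (-0.05901 − 0.18862) = 4.10000 − (0.01180)/(-0.24763) = 4.14766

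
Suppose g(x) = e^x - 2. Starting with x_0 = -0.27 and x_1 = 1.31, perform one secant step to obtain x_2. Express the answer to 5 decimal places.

g(-0.27) = -1.2366205, g(1.31) = 1.7061737
x_2 = 1.3100000 − 1.7061737·(1.3100000 − (-0.2700000)) / (1.7061737 − (-1.2366205)) = 1.3100000 − (2.6957545)/(2.9427942) = 0.3939473

0.39395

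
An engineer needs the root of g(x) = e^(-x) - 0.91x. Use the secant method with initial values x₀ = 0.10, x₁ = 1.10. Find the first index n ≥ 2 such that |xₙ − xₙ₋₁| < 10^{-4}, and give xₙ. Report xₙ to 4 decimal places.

g(0.10) = 0.813837, g(1.10) = -0.668129
x₂ = 1.100000 − (-0.668129)·(1.000000)/(-1.481966) = 0.649161;  |Δ| = 0.450839
g(0.649161) = -0.068252
x₃ = 0.649161 − (-0.068252)·(-0.450839)/(0.599877) = 0.597866;  |Δ| = 0.051295
g(0.597866) = 0.005927
x₄ = 0.597866 − 0.005927·(-0.051295)/(0.074178) = 0.601964;  |Δ| = 0.004098
g(0.601964) = -0.000052
x₅ = 0.601964 − (-0.000052)·(0.004098)/(-0.005979) = 0.601928;  |Δ| = 0.000036
|x₅ − x₄| = 0.000036 < 10^{-4}

n = 5, xₙ = 0.6019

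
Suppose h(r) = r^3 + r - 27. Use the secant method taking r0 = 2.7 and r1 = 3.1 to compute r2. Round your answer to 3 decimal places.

h(2.7) = -4.61700, h(3.1) = 5.89100
r2 = 3.10000 − 5.89100·(3.10000 − 2.70000) / (5.89100 − (-4.61700)) = 3.10000 − (2.35640)/(10.50800) = 2.87575

2.876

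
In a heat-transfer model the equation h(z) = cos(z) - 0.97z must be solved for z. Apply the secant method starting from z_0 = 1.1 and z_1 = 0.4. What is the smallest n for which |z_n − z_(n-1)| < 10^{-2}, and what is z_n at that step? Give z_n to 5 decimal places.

n = 4, z_n = 0.75252

h(1.1) = -0.6134039, h(0.4) = 0.5330610
z_2 = 0.4000000 − 0.5330610·(-0.7000000)/(1.1464649) = 0.7254724;  |Δ| = 0.3254724
h(0.7254724) = 0.0444778
z_3 = 0.7254724 − 0.0444778·(0.3254724)/(-0.4885832) = 0.7551016;  |Δ| = 0.0296291
h(0.7551016) = -0.0042466
z_4 = 0.7551016 − (-0.0042466)·(0.0296291)/(-0.0487244) = 0.7525192;  |Δ| = 0.0025823
|z_4 − z_3| = 0.0025823 < 10^{-2}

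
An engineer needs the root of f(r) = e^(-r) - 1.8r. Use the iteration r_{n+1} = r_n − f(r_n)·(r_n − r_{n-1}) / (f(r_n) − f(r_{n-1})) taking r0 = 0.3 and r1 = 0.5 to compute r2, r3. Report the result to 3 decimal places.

0.381, 0.380

f(0.3) = 0.20082, f(0.5) = -0.29347
r2 = 0.50000 − (-0.29347)·(0.50000 − 0.30000) / (-0.29347 − 0.20082) = 0.50000 − (-0.05869)/(-0.49429) = 0.38126
f(0.38126) = -0.00326
r3 = 0.38126 − (-0.00326)·(0.38126 − 0.50000) / (-0.00326 − (-0.29347)) = 0.38126 − (0.00039)/(0.29021) = 0.37992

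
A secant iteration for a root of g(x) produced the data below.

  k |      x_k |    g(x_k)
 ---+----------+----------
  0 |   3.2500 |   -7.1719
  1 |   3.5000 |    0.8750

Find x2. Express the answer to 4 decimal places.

x2 = 3.5000 − 0.8750·(3.5000 − 3.2500) / (0.8750 − (-7.1719))
   = 3.5000 − (0.218750)/(8.046900) = 3.472816

3.4728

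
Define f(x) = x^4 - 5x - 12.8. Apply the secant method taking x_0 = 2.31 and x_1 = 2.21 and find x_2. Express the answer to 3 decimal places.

2.210

f(2.31) = 4.12396, f(2.21) = 0.00443
x_2 = 2.21000 − 0.00443·(2.21000 − 2.31000) / (0.00443 − 4.12396) = 2.21000 − (-0.00044)/(-4.11953) = 2.20989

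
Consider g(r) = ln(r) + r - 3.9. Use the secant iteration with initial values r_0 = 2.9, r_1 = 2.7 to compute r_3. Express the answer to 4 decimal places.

2.8520

g(2.9) = 0.064711, g(2.7) = -0.206748
r_2 = 2.700000 − (-0.206748)·(2.700000 − 2.900000) / (-0.206748 − 0.064711) = 2.700000 − (0.041350)/(-0.271459) = 2.852324
g(2.852324) = 0.000458
r_3 = 2.852324 − 0.000458·(2.852324 − 2.700000) / (0.000458 − (-0.206748)) = 2.852324 − (0.000070)/(0.207206) = 2.851987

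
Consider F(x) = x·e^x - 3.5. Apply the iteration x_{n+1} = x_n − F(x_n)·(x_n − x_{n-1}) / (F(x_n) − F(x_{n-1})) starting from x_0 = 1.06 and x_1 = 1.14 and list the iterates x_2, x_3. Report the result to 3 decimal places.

1.130, 1.130

F(1.06) = -0.44045, F(1.14) = 0.06452
x_2 = 1.14000 − 0.06452·(1.14000 − 1.06000) / (0.06452 − (-0.44045)) = 1.14000 − (0.00516)/(0.50496) = 1.12978
F(1.12978) = -0.00337
x_3 = 1.12978 − (-0.00337)·(1.12978 − 1.14000) / (-0.00337 − 0.06452) = 1.12978 − (0.00003)/(-0.06788) = 1.13029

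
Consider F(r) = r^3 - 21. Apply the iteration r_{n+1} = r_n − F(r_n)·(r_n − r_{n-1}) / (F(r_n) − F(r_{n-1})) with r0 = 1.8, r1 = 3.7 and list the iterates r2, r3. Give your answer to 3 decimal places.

F(1.8) = -15.16800, F(3.7) = 29.65300
r2 = 3.70000 − 29.65300·(3.70000 − 1.80000) / (29.65300 − (-15.16800)) = 3.70000 − (56.34070)/(44.82100) = 2.44298
F(2.44298) = -6.41985
r3 = 2.44298 − (-6.41985)·(2.44298 − 3.70000) / (-6.41985 − 29.65300) = 2.44298 − (8.06985)/(-36.07285) = 2.66669

2.443, 2.667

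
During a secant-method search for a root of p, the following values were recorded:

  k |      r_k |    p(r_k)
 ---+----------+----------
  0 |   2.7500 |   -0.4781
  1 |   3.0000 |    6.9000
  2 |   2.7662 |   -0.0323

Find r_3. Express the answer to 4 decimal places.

2.7673

r_3 = 2.7662 − (-0.0323)·(2.7662 − 3.0000) / (-0.0323 − 6.9000)
   = 2.7662 − (0.007552)/(-6.932300) = 2.767289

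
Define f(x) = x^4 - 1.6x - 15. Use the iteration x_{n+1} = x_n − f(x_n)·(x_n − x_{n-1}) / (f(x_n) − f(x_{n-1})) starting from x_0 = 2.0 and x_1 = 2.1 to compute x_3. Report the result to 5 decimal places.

2.06853

f(2.0) = -2.2000000, f(2.1) = 1.0881000
x_2 = 2.1000000 − 1.0881000·(2.1000000 − 2.0000000) / (1.0881000 − (-2.2000000)) = 2.1000000 − (0.1088100)/(3.2881000) = 2.0669079
f(2.0669079) = -0.0561422
x_3 = 2.0669079 − (-0.0561422)·(2.0669079 − 2.1000000) / (-0.0561422 − 1.0881000) = 2.0669079 − (0.0018579)/(-1.1442422) = 2.0685316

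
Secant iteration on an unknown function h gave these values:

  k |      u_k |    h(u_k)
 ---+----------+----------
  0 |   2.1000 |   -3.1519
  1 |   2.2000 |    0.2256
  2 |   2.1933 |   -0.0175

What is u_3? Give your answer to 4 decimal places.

2.1938

u_3 = 2.1933 − (-0.0175)·(2.1933 − 2.2000) / (-0.0175 − 0.2256)
   = 2.1933 − (0.000117)/(-0.243100) = 2.193782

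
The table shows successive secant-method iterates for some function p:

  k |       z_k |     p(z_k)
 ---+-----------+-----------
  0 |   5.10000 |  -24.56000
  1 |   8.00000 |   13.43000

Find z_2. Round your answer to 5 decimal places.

6.97481

z_2 = 8.00000 − 13.43000·(8.00000 − 5.10000) / (13.43000 − (-24.56000))
   = 8.00000 − (38.9470000)/(37.9900000) = 6.9748092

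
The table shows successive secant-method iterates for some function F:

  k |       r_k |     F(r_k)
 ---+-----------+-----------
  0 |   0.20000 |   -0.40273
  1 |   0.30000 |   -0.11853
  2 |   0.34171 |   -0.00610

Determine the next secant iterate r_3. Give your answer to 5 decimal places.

0.34397

r_3 = 0.34171 − (-0.00610)·(0.34171 − 0.30000) / (-0.00610 − (-0.11853))
   = 0.34171 − (-0.0002544)/(0.1124300) = 0.3439730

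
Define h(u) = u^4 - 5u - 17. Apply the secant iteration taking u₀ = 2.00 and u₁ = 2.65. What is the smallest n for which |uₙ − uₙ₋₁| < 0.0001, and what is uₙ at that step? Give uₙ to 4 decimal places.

n = 6, uₙ = 2.3117

h(2.00) = -11.000000, h(2.65) = 19.065506
u₂ = 2.650000 − 19.065506·(0.650000)/(30.065506) = 2.237814;  |Δ| = 0.412186
h(2.237814) = -3.110892
u₃ = 2.237814 − (-3.110892)·(-0.412186)/(-22.176398) = 2.295635;  |Δ| = 0.057821
h(2.295635) = -0.705896
u₄ = 2.295635 − (-0.705896)·(0.057821)/(2.404996) = 2.312606;  |Δ| = 0.016971
h(2.312606) = 0.039663
u₅ = 2.312606 − 0.039663·(0.016971)/(0.745559) = 2.311704;  |Δ| = 0.000903
h(2.311704) = -0.000463
u₆ = 2.311704 − (-0.000463)·(-0.000903)/(-0.040126) = 2.311714;  |Δ| = 0.000010
|u₆ − u₅| = 0.000010 < 0.0001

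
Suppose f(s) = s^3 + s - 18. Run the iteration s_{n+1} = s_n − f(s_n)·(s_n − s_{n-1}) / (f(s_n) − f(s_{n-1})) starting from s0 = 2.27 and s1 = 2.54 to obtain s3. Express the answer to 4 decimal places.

2.4936

f(2.27) = -4.032917, f(2.54) = 0.927064
s2 = 2.540000 − 0.927064·(2.540000 − 2.270000) / (0.927064 − (-4.032917)) = 2.540000 − (0.250307)/(4.959981) = 2.489535
f(2.489535) = -0.080871
s3 = 2.489535 − (-0.080871)·(2.489535 − 2.540000) / (-0.080871 − 0.927064) = 2.489535 − (0.004081)/(-1.007935) = 2.493584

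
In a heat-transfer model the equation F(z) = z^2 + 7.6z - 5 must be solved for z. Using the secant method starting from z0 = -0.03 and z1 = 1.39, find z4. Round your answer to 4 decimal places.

0.6091

F(-0.03) = -5.227100, F(1.39) = 7.496100
z2 = 1.390000 − 7.496100·(1.390000 − (-0.030000)) / (7.496100 − (-5.227100)) = 1.390000 − (10.644462)/(12.723200) = 0.553382
F(0.553382) = -0.488068
z3 = 0.553382 − (-0.488068)·(0.553382 − 1.390000) / (-0.488068 − 7.496100) = 0.553382 − (0.408326)/(-7.984168) = 0.604524
F(0.604524) = -0.040171
z4 = 0.604524 − (-0.040171)·(0.604524 − 0.553382) / (-0.040171 − (-0.488068)) = 0.604524 − (-0.002054)/(0.447897) = 0.609111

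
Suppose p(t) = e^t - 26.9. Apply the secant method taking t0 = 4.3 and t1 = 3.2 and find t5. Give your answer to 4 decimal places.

3.2921

p(4.3) = 46.799794, p(3.2) = -2.367470
t2 = 3.200000 − (-2.367470)·(3.200000 − 4.300000) / (-2.367470 − 46.799794) = 3.200000 − (2.604217)/(-49.167264) = 3.252966
p(3.252966) = -1.033040
t3 = 3.252966 − (-1.033040)·(3.252966 − 3.200000) / (-1.033040 − (-2.367470)) = 3.252966 − (-0.054716)/(1.334430) = 3.293970
p(3.293970) = 0.049645
t4 = 3.293970 − 0.049645·(3.293970 − 3.252966) / (0.049645 − (-1.033040)) = 3.293970 − (0.002036)/(1.082685) = 3.292090
p(3.292090) = -0.000977
t5 = 3.292090 − (-0.000977)·(3.292090 − 3.293970) / (-0.000977 − 0.049645) = 3.292090 − (0.000002)/(-0.050622) = 3.292126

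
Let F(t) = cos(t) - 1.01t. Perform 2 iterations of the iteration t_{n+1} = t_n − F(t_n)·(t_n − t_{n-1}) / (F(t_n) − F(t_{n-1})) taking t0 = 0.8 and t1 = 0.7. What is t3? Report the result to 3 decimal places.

F(0.8) = -0.11129, F(0.7) = 0.05784
t2 = 0.70000 − 0.05784·(0.70000 − 0.80000) / (0.05784 − (-0.11129)) = 0.70000 − (-0.00578)/(0.16914) = 0.73420
F(0.73420) = 0.00083
t3 = 0.73420 − 0.00083·(0.73420 − 0.70000) / (0.00083 − 0.05784) = 0.73420 − (0.00003)/(-0.05702) = 0.73469

0.735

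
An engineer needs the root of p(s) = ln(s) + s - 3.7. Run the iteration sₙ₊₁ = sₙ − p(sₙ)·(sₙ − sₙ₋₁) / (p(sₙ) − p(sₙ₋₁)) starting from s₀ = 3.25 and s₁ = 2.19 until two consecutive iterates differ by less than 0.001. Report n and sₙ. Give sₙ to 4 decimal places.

n = 4, sₙ = 2.7049

p(3.25) = 0.728655, p(2.19) = -0.726098
s₂ = 2.190000 − (-0.726098)·(-1.060000)/(-1.454753) = 2.719069;  |Δ| = 0.529069
p(2.719069) = 0.019358
s₃ = 2.719069 − 0.019358·(0.529069)/(0.745456) = 2.705330;  |Δ| = 0.013739
p(2.705330) = 0.000554
s₄ = 2.705330 − 0.000554·(-0.013739)/(-0.018804) = 2.704925;  |Δ| = 0.000404
|s₄ − s₃| = 0.000404 < 0.001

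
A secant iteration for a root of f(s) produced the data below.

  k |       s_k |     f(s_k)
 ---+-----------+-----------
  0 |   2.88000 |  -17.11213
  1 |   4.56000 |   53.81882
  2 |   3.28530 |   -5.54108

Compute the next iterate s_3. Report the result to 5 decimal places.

3.40429

s_3 = 3.28530 − (-5.54108)·(3.28530 − 4.56000) / (-5.54108 − 53.81882)
   = 3.28530 − (7.0632147)/(-59.3599000) = 3.4042897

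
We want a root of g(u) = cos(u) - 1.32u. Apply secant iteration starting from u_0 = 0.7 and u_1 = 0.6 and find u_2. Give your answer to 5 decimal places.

0.61732

g(0.7) = -0.1591578, g(0.6) = 0.0333356
u_2 = 0.6000000 − 0.0333356·(0.6000000 − 0.7000000) / (0.0333356 − (-0.1591578)) = 0.6000000 − (-0.0033336)/(0.1924934) = 0.6173178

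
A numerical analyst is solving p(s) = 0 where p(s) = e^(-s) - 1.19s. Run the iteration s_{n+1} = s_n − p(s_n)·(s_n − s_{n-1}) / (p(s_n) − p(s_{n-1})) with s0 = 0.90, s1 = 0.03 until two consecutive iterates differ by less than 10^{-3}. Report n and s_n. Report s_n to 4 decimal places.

p(0.90) = -0.664430, p(0.03) = 0.934746
s2 = 0.030000 − 0.934746·(-0.870000)/(1.599176) = 0.538530;  |Δ| = 0.508530
p(0.538530) = -0.057245
s3 = 0.538530 − (-0.057245)·(0.508530)/(-0.991990) = 0.509184;  |Δ| = 0.029346
p(0.509184) = -0.004943
s4 = 0.509184 − (-0.004943)·(-0.029346)/(0.052302) = 0.506410;  |Δ| = 0.002774
p(0.506410) = 0.000027
s5 = 0.506410 − 0.000027·(-0.002774)/(0.004970) = 0.506425;  |Δ| = 0.000015
|s5 − s4| = 0.000015 < 10^{-3}

n = 5, s_n = 0.5064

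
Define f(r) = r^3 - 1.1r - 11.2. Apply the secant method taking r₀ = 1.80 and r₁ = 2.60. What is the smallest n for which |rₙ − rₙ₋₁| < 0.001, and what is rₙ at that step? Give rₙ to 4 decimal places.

f(1.80) = -7.348000, f(2.60) = 3.516000
r₂ = 2.600000 − 3.516000·(0.800000)/(10.864000) = 2.341090;  |Δ| = 0.258910
f(2.341090) = -0.944384
r₃ = 2.341090 − (-0.944384)·(-0.258910)/(-4.460384) = 2.395908;  |Δ| = 0.054818
f(2.395908) = -0.082086
r₄ = 2.395908 − (-0.082086)·(0.054818)/(0.862298) = 2.401127;  |Δ| = 0.005218
f(2.401127) = 0.002236
r₅ = 2.401127 − 0.002236·(0.005218)/(0.084322) = 2.400988;  |Δ| = 0.000138
|r₅ − r₄| = 0.000138 < 0.001

n = 5, rₙ = 2.4010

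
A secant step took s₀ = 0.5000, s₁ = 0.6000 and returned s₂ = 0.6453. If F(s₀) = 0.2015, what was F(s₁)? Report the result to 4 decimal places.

0.0628

The secant line through (0.5000, 0.2015) and (0.6000, F(s₁)) crosses zero at s₂ = 0.6453.
So (0.5000, 0.2015), (0.6000, F(s₁)), (0.6453, 0) are collinear:
F(s₁) = 0.2015 · (0.6000 − 0.6453) / (0.5000 − 0.6453) = 0.2015 · (-0.045300)/(-0.145300) = 0.062821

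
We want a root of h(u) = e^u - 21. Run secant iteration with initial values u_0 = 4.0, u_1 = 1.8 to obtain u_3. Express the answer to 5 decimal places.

h(4.0) = 33.5981500, h(1.8) = -14.9503525
u_2 = 1.8000000 − (-14.9503525)·(1.8000000 − 4.0000000) / (-14.9503525 − 33.5981500) = 1.8000000 − (32.8907756)/(-48.5485026) = 2.4774828
h(2.4774828) = -9.0887563
u_3 = 2.4774828 − (-9.0887563)·(2.4774828 − 1.8000000) / (-9.0887563 − (-14.9503525)) = 2.4774828 − (-6.1574761)/(5.8615962) = 3.5279605

3.52796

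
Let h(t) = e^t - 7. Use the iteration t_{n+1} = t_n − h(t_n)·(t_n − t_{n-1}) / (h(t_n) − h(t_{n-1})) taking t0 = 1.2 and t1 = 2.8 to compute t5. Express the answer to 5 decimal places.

h(1.2) = -3.6798831, h(2.8) = 9.4446468
t2 = 2.8000000 − 9.4446468·(2.8000000 − 1.2000000) / (9.4446468 − (-3.6798831)) = 2.8000000 − (15.1114348)/(13.1245298) = 1.6486113
h(1.6486113) = -1.8002459
t3 = 1.6486113 − (-1.8002459)·(1.6486113 − 2.8000000) / (-1.8002459 − 9.4446468) = 1.6486113 − (2.0727827)/(-11.2448926) = 1.8329424
h(1.8329424) = -0.7477439
t4 = 1.8329424 − (-0.7477439)·(1.8329424 − 1.6486113) / (-0.7477439 − (-1.8002459)) = 1.8329424 − (-0.1378324)/(1.0525020) = 1.9638993
h(1.9638993) = 0.1270634
t5 = 1.9638993 − 0.1270634·(1.9638993 − 1.8329424) / (0.1270634 − (-0.7477439)) = 1.9638993 − (0.0166398)/(0.8748073) = 1.9448781

1.94488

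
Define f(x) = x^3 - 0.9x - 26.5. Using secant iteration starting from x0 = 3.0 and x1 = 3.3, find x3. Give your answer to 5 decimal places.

f(3.0) = -2.2000000, f(3.3) = 6.4670000
x2 = 3.3000000 − 6.4670000·(3.3000000 − 3.0000000) / (6.4670000 − (-2.2000000)) = 3.3000000 − (1.9401000)/(8.6670000) = 3.0761509
f(3.0761509) = -0.1598288
x3 = 3.0761509 − (-0.1598288)·(3.0761509 − 3.3000000) / (-0.1598288 − 6.4670000) = 3.0761509 − (0.0357775)/(-6.6268288) = 3.0815498

3.08155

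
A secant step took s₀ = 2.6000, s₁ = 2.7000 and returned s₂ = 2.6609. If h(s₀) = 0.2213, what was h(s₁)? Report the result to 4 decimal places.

-0.1421

The secant line through (2.6000, 0.2213) and (2.7000, h(s₁)) crosses zero at s₂ = 2.6609.
So (2.6000, 0.2213), (2.7000, h(s₁)), (2.6609, 0) are collinear:
h(s₁) = 0.2213 · (2.7000 − 2.6609) / (2.6000 − 2.6609) = 0.2213 · (0.039100)/(-0.060900) = -0.142083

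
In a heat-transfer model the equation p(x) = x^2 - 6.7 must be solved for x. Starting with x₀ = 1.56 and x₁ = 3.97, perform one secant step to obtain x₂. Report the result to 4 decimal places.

2.3315

p(1.56) = -4.266400, p(3.97) = 9.060900
x₂ = 3.970000 − 9.060900·(3.970000 − 1.560000) / (9.060900 − (-4.266400)) = 3.970000 − (21.836769)/(13.327300) = 2.331501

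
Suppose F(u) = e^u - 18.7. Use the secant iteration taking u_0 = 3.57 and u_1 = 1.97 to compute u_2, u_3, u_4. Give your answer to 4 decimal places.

F(3.57) = 16.816593, F(1.97) = -11.529324
u_2 = 1.970000 − (-11.529324)·(1.970000 − 3.570000) / (-11.529324 − 16.816593) = 1.970000 − (18.446918)/(-28.345917) = 2.620779
F(2.620779) = -4.953577
u_3 = 2.620779 − (-4.953577)·(2.620779 − 1.970000) / (-4.953577 − (-11.529324)) = 2.620779 − (-3.223682)/(6.575747) = 3.111017
F(3.111017) = 3.743855
u_4 = 3.111017 − 3.743855·(3.111017 − 2.620779) / (3.743855 − (-4.953577)) = 3.111017 − (1.835380)/(8.697431) = 2.899991

2.6208, 3.1110, 2.9000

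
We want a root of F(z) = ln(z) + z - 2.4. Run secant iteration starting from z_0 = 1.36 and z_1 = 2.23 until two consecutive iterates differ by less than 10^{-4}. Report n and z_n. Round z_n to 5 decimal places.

n = 5, z_n = 1.80786

F(1.36) = -0.7325153, F(2.23) = 0.6320016
z_2 = 2.2300000 − 0.6320016·(0.8700000)/(1.3645169) = 1.8270432;  |Δ| = 0.4029568
F(1.8270432) = 0.0297421
z_3 = 1.8270432 − 0.0297421·(-0.4029568)/(-0.6022595) = 1.8071435;  |Δ| = 0.0198997
F(1.8071435) = -0.0011091
z_4 = 1.8071435 − (-0.0011091)·(-0.0198997)/(-0.0308512) = 1.8078589;  |Δ| = 0.0007154
F(1.8078589) = 0.0000021
z_5 = 1.8078589 − 0.0000021·(0.0007154)/(0.0011112) = 1.8078575;  |Δ| = 0.0000013
|z_5 − z_4| = 0.0000013 < 10^{-4}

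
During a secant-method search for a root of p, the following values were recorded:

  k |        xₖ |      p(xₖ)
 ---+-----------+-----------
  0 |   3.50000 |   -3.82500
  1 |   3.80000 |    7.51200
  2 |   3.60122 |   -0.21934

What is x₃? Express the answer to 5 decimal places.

3.60686

x₃ = 3.60122 − (-0.21934)·(3.60122 − 3.80000) / (-0.21934 − 7.51200)
   = 3.60122 − (0.0436004)/(-7.7313400) = 3.6068594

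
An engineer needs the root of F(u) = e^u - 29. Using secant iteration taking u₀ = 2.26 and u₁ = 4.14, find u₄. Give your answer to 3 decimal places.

F(2.26) = -19.41691, F(4.14) = 33.80282
u₂ = 4.14000 − 33.80282·(4.14000 − 2.26000) / (33.80282 − (-19.41691)) = 4.14000 − (63.54930)/(53.21973) = 2.94591
F(2.94591) = -9.97209
u₃ = 2.94591 − (-9.97209)·(2.94591 − 4.14000) / (-9.97209 − 33.80282) = 2.94591 − (11.90760)/(-43.77491) = 3.21793
F(3.21793) = -4.02374
u₄ = 3.21793 − (-4.02374)·(3.21793 − 2.94591) / (-4.02374 − (-9.97209)) = 3.21793 − (-1.09453)/(5.94835) = 3.40193

3.402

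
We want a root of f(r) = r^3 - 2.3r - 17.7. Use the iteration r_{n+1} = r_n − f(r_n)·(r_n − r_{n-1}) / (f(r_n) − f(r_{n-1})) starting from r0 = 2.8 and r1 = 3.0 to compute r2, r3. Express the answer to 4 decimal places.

2.8954, 2.8990

f(2.8) = -2.188000, f(3.0) = 2.400000
r2 = 3.000000 − 2.400000·(3.000000 − 2.800000) / (2.400000 − (-2.188000)) = 3.000000 − (0.480000)/(4.588000) = 2.895379
f(2.895379) = -0.086768
r3 = 2.895379 − (-0.086768)·(2.895379 − 3.000000) / (-0.086768 − 2.400000) = 2.895379 − (0.009078)/(-2.486768) = 2.899030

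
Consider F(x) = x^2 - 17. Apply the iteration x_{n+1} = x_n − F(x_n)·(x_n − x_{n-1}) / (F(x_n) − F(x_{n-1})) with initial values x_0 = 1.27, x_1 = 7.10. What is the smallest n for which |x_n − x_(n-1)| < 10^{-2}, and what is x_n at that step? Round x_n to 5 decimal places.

n = 6, x_n = 4.12310

F(1.27) = -15.3871000, F(7.10) = 33.4100000
x_2 = 7.1000000 − 33.4100000·(5.8300000)/(48.7971000) = 3.1083632;  |Δ| = 3.9916368
F(3.1083632) = -7.3380782
x_3 = 3.1083632 − (-7.3380782)·(-3.9916368)/(-40.7480782) = 3.8271932;  |Δ| = 0.7188300
F(3.8271932) = -2.3525918
x_4 = 3.8271932 − (-2.3525918)·(0.7188300)/(4.9854864) = 4.1664006;  |Δ| = 0.3392074
F(4.1664006) = 0.3588941
x_5 = 4.1664006 − 0.3588941·(0.3392074)/(2.7114859) = 4.1215029;  |Δ| = 0.0448977
F(4.1215029) = -0.0132138
x_6 = 4.1215029 − (-0.0132138)·(-0.0448977)/(-0.3721079) = 4.1230973;  |Δ| = 0.0015944
|x_6 − x_5| = 0.0015944 < 10^{-2}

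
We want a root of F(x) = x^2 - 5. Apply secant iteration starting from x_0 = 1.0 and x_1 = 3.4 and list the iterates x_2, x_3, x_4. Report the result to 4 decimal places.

F(1.0) = -4.000000, F(3.4) = 6.560000
x_2 = 3.400000 − 6.560000·(3.400000 − 1.000000) / (6.560000 − (-4.000000)) = 3.400000 − (15.744000)/(10.560000) = 1.909091
F(1.909091) = -1.355372
x_3 = 1.909091 − (-1.355372)·(1.909091 − 3.400000) / (-1.355372 − 6.560000) = 1.909091 − (2.020736)/(-7.915372) = 2.164384
F(2.164384) = -0.315444
x_4 = 2.164384 − (-0.315444)·(2.164384 − 1.909091) / (-0.315444 − (-1.355372)) = 2.164384 − (-0.080530)/(1.039928) = 2.241822

1.9091, 2.1644, 2.2418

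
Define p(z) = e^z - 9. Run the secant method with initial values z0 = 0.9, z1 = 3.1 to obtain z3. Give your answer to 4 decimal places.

1.9646

p(0.9) = -6.540397, p(3.1) = 13.197951
z2 = 3.100000 − 13.197951·(3.100000 − 0.900000) / (13.197951 − (-6.540397)) = 3.100000 − (29.035493)/(19.738348) = 1.628981
p(1.628981) = -3.901325
z3 = 1.628981 − (-3.901325)·(1.628981 − 3.100000) / (-3.901325 − 13.197951) = 1.628981 − (5.738925)/(-17.099277) = 1.964604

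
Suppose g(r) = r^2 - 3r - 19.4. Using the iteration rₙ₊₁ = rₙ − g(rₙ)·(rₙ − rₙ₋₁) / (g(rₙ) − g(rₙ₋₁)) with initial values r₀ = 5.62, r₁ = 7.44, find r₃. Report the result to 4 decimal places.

g(5.62) = -4.675600, g(7.44) = 13.633600
r₂ = 7.440000 − 13.633600·(7.440000 − 5.620000) / (13.633600 − (-4.675600)) = 7.440000 − (24.813152)/(18.309200) = 6.084771
g(6.084771) = -0.629871
r₃ = 6.084771 − (-0.629871)·(6.084771 − 7.440000) / (-0.629871 − 13.633600) = 6.084771 − (0.853620)/(-14.263471) = 6.144618

6.1446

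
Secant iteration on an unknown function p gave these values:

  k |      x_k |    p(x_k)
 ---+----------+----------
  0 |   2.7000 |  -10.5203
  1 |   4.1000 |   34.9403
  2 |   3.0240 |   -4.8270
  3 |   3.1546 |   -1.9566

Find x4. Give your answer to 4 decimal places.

x4 = 3.1546 − (-1.9566)·(3.1546 − 3.0240) / (-1.9566 − (-4.8270))
   = 3.1546 − (-0.255532)/(2.870400) = 3.243623

3.2436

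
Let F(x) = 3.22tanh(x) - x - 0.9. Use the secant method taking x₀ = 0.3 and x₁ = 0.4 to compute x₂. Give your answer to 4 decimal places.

0.4413

F(0.3) = -0.261973, F(0.4) = -0.076564
x₂ = 0.400000 − (-0.076564)·(0.400000 − 0.300000) / (-0.076564 − (-0.261973)) = 0.400000 − (-0.007656)/(0.185409) = 0.441295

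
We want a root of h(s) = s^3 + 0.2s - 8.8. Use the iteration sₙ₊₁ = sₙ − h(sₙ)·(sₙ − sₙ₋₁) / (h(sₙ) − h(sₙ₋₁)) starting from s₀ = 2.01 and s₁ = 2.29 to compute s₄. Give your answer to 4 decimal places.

2.0323

h(2.01) = -0.277399, h(2.29) = 3.666989
s₂ = 2.290000 − 3.666989·(2.290000 − 2.010000) / (3.666989 − (-0.277399)) = 2.290000 − (1.026757)/(3.944388) = 2.029692
h(2.029692) = -0.032445
s₃ = 2.029692 − (-0.032445)·(2.029692 − 2.290000) / (-0.032445 − 3.666989) = 2.029692 − (0.008446)/(-3.699434) = 2.031975
h(2.031975) = -0.003742
s₄ = 2.031975 − (-0.003742)·(2.031975 − 2.029692) / (-0.003742 − (-0.032445)) = 2.031975 − (-0.000009)/(0.028704) = 2.032272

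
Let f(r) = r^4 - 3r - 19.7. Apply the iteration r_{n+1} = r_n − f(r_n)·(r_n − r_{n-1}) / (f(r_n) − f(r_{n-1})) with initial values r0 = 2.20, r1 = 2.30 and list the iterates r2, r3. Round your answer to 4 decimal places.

f(2.20) = -2.874400, f(2.30) = 1.384100
r2 = 2.300000 − 1.384100·(2.300000 − 2.200000) / (1.384100 − (-2.874400)) = 2.300000 − (0.138410)/(4.258500) = 2.267498
f(2.267498) = -0.066989
r3 = 2.267498 − (-0.066989)·(2.267498 − 2.300000) / (-0.066989 − 1.384100) = 2.267498 − (0.002177)/(-1.451089) = 2.268998

2.2675, 2.2690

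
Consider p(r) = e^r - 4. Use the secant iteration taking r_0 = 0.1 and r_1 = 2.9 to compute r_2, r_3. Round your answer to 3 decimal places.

p(0.1) = -2.89483, p(2.9) = 14.17415
r_2 = 2.90000 − 14.17415·(2.90000 − 0.10000) / (14.17415 − (-2.89483)) = 2.90000 − (39.68761)/(17.06897) = 0.57487
p(0.57487) = -2.22310
r_3 = 0.57487 − (-2.22310)·(0.57487 − 2.90000) / (-2.22310 − 14.17415) = 0.57487 − (5.16901)/(-16.39725) = 0.89010

0.575, 0.890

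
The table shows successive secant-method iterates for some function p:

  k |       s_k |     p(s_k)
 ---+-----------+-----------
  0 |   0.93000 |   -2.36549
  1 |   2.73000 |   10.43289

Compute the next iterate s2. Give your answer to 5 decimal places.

1.26269

s2 = 2.73000 − 10.43289·(2.73000 − 0.93000) / (10.43289 − (-2.36549))
   = 2.73000 − (18.7792020)/(12.7983800) = 1.2626891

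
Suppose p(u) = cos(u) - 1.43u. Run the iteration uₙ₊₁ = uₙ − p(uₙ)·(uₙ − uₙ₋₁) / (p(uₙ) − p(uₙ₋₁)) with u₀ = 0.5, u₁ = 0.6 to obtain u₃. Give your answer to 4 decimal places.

0.5836

p(0.5) = 0.162583, p(0.6) = -0.032664
u₂ = 0.600000 − (-0.032664)·(0.600000 − 0.500000) / (-0.032664 − 0.162583) = 0.600000 − (-0.003266)/(-0.195247) = 0.583270
p(0.583270) = 0.000590
u₃ = 0.583270 − 0.000590·(0.583270 − 0.600000) / (0.000590 − (-0.032664)) = 0.583270 − (-0.000010)/(0.033254) = 0.583567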